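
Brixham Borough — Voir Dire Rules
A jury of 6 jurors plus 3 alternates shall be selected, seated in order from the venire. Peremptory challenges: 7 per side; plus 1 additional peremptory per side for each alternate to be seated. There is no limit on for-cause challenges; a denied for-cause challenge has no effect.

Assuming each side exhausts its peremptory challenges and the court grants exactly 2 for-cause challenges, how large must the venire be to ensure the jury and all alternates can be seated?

Seats to fill: 6 + 3 alternates = 9.
Peremptories: 7 + 1×3 = 10 per side × 2 sides = 20.
For-cause removals: 2.
Minimum venire: 9 + 20 + 2 = 31.

31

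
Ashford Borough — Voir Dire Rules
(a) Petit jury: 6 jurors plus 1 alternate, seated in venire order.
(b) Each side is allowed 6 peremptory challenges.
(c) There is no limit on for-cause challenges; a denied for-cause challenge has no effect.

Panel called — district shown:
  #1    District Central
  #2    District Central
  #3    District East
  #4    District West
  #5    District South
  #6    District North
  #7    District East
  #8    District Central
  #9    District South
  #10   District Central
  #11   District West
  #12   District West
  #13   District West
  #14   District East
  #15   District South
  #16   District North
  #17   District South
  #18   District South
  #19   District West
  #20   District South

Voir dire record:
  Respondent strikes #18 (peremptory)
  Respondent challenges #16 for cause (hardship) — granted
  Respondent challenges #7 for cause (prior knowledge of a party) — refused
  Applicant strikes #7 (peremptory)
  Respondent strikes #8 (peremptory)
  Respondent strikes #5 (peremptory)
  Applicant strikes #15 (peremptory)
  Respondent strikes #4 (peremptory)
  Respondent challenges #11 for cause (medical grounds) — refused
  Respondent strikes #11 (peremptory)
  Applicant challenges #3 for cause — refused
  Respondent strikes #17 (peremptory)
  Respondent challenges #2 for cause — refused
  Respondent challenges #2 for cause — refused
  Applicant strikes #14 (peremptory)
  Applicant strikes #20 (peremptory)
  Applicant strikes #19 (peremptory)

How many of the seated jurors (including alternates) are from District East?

1

Removed: #4, #5, #7, #8, #11, #14, #15, #16, #17, #18, #19, #20.
Seated (7 incl. alternates): #1, #2, #3, #6, #9, #10, #12.
Of those, in District East: #3 → 1.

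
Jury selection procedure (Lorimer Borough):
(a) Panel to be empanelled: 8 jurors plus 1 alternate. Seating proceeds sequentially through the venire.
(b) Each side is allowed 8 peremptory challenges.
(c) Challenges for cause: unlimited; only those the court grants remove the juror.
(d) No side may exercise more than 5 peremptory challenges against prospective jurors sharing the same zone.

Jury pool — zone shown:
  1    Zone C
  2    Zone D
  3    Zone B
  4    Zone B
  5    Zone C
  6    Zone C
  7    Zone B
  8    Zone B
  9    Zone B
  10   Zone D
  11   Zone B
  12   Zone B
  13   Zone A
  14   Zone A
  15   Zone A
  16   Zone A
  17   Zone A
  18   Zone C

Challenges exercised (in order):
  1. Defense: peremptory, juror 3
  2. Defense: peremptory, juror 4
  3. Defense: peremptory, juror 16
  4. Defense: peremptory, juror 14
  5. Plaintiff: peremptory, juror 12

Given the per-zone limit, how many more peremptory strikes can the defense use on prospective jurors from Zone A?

3

Defense peremptories so far: #3, #4, #16, #14 — 4 of 8 used, 4 left overall.
Against Zone A: #16, #14 — 2 used; per-zone cap 5 leaves 3.
Binding limit: min(4, 3) = 3.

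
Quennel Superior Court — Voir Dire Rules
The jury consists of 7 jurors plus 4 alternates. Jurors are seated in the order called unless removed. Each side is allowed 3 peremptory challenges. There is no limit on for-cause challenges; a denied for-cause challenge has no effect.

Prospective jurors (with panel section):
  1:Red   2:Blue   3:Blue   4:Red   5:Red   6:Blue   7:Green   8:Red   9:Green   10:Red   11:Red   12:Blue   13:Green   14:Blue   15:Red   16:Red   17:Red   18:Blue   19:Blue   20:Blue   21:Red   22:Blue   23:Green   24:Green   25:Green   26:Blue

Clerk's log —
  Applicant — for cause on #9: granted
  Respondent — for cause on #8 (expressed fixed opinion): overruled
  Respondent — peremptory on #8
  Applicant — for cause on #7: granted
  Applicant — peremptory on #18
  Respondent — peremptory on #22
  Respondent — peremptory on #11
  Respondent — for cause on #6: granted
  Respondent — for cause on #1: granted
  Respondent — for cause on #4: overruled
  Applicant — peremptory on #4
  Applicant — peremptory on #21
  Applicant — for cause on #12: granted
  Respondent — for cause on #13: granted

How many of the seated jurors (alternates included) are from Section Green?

1

Removed: #1, #4, #6, #7, #8, #9, #11, #12, #13, #18, #21, #22.
Seated (11 incl. alternates): #2, #3, #5, #10, #14, #15, #16, #17, #19, #20, #23.
Of those, in Section Green: #23 → 1.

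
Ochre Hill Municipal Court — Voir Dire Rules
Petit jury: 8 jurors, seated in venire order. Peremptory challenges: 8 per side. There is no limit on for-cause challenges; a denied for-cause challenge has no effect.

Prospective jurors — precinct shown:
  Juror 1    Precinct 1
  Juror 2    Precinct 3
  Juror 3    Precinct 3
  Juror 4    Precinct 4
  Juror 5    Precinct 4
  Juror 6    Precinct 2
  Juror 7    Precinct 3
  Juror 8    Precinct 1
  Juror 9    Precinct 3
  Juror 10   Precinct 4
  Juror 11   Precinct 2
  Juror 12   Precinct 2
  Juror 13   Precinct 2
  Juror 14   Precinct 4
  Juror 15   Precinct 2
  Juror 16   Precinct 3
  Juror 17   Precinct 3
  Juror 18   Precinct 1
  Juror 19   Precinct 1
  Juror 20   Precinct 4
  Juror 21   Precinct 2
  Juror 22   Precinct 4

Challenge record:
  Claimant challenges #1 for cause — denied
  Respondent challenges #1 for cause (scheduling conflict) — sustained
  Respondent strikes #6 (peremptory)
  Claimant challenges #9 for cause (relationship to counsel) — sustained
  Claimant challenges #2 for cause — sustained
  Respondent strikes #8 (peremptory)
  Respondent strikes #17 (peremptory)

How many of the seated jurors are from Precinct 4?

3

Removed: #1, #2, #6, #8, #9, #17.
Seated jurors 1–8: #3, #4, #5, #7, #10, #11, #12, #13.
Of those, in Precinct 4: #4, #5, #10 → 3.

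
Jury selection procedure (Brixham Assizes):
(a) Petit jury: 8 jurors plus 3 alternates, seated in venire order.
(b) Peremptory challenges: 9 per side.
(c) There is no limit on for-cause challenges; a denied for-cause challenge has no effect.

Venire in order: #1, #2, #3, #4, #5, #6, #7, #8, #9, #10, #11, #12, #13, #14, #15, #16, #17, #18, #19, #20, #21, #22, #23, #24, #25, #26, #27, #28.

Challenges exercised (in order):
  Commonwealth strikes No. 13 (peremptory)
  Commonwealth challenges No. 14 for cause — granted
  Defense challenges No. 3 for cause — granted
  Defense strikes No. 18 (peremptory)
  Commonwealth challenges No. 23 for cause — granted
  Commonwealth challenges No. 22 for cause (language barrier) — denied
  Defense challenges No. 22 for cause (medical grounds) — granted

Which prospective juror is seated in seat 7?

8

Removed: #3, #13, #14, #18, #22, #23.
Seating in order: seats 1–8 → #1, #2, #4, #5, #6, #7, #8, #9; alternates → #10, #11, #12.
So seat 7 is #8.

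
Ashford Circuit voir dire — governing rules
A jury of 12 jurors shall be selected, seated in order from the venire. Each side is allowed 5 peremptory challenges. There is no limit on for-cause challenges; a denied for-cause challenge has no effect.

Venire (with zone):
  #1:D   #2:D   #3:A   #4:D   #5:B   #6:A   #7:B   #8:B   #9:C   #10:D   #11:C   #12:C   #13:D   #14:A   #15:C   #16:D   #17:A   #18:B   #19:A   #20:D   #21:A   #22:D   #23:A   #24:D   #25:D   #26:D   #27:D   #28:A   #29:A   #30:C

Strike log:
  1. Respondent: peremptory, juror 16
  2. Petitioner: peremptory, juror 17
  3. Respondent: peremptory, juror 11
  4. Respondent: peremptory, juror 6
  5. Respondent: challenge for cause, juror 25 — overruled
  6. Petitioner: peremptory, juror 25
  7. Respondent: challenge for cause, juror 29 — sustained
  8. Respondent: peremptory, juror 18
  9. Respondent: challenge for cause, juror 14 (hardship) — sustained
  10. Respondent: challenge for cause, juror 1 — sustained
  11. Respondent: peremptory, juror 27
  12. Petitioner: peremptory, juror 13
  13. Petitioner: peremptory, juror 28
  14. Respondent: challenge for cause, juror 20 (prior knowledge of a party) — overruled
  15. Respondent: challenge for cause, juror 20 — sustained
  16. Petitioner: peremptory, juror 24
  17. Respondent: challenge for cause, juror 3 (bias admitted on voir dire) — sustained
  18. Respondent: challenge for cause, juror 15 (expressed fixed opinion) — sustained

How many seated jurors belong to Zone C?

2

Removed: #1, #3, #6, #11, #13, #14, #15, #16, #17, #18, #20, #24, #25, #27, #28, #29.
Seated jurors 1–12: #2, #4, #5, #7, #8, #9, #10, #12, #19, #21, #22, #23.
Of those, in Zone C: #9, #12 → 2.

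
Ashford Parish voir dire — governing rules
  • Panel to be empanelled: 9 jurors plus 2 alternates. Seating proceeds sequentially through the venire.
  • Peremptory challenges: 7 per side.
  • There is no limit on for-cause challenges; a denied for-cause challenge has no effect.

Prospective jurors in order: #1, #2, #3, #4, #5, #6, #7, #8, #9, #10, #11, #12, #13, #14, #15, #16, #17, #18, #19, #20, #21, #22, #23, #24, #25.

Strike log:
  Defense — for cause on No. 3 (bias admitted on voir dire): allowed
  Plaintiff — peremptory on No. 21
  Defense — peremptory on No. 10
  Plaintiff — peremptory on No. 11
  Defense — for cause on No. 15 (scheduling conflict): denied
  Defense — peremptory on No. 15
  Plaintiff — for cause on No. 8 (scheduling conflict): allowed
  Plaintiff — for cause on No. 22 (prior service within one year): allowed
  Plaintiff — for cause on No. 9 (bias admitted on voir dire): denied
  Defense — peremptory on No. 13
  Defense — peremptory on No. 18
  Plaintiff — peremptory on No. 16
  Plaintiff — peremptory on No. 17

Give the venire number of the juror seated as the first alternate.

19

Removed: #3, #8, #10, #11, #13, #15, #16, #17, #18, #21, #22. (#9 stays — for-cause denied.)
Seating in order: seats 1–9 → #1, #2, #4, #5, #6, #7, #9, #12, #14; alternates → #19, #20.
So alternate 1 is #19.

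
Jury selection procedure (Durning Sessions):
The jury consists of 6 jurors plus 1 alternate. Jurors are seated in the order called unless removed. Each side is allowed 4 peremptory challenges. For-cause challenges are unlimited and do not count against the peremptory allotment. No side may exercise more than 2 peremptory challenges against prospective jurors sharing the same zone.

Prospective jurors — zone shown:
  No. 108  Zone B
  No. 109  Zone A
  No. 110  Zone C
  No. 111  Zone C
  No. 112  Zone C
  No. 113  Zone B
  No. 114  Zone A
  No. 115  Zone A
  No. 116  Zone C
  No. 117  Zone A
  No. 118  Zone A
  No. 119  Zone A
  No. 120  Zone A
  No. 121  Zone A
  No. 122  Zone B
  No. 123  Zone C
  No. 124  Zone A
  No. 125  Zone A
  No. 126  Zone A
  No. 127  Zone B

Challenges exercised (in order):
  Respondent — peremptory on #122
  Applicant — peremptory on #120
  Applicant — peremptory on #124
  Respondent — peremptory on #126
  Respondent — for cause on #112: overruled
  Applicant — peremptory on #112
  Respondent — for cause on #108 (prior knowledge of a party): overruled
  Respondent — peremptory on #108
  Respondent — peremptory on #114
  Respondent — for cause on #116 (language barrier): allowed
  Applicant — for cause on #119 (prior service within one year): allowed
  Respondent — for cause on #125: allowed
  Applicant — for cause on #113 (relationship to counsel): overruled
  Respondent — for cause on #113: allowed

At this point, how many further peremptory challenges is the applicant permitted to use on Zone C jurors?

Applicant peremptories so far: #120, #124, #112 — 3 of 4 used, 1 left overall.
Against Zone C: #112 — 1 used; per-zone cap 2 leaves 1.
Binding limit: min(1, 1) = 1.

1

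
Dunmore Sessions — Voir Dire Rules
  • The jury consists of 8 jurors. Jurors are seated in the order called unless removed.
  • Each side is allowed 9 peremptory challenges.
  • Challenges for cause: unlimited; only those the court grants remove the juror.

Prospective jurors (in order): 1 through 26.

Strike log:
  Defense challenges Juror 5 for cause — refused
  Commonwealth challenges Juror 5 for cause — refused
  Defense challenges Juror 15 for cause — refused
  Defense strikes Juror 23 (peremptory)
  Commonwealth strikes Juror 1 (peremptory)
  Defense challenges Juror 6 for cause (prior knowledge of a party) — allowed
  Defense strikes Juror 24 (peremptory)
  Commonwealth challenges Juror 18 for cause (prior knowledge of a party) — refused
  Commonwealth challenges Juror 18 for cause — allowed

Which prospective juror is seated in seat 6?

8

Removed: #1, #6, #18, #23, #24. (#5, #15 stay — for-cause denied.)
Seating in order: seats 1–8 → #2, #3, #4, #5, #7, #8, #9, #10.
So seat 6 is #8.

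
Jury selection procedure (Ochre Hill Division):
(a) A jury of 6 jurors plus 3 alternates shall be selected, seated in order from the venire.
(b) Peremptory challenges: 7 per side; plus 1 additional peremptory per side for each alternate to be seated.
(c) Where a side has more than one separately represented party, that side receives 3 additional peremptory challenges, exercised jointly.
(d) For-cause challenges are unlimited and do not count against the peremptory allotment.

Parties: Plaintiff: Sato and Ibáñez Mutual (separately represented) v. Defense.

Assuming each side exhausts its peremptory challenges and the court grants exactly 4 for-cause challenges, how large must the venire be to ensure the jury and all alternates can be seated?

Seats to fill: 6 + 3 alternates = 9.
Peremptories — Plaintiff: 7 + 1×3 + 3 = 13; Defense: 7 + 1×3 = 10; total 23.
For-cause removals: 4.
Minimum venire: 9 + 23 + 4 = 36.

36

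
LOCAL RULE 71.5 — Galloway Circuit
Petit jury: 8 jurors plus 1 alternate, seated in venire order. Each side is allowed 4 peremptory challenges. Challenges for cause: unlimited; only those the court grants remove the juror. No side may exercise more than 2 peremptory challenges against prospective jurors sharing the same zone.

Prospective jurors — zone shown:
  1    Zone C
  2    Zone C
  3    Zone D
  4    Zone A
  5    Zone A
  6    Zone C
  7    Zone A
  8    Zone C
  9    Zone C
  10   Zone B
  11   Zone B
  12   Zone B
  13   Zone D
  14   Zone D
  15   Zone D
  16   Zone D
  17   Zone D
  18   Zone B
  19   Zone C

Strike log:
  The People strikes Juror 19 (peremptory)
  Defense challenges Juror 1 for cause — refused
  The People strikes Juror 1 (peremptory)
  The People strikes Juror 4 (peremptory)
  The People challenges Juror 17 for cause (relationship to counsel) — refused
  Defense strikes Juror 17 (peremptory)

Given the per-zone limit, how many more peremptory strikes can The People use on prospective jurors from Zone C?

0

The People peremptories so far: #19, #1, #4 — 3 of 4 used, 1 left overall.
Against Zone C: #19, #1 — 2 used; per-zone cap 2 leaves 0.
Binding limit: min(1, 0) = 0.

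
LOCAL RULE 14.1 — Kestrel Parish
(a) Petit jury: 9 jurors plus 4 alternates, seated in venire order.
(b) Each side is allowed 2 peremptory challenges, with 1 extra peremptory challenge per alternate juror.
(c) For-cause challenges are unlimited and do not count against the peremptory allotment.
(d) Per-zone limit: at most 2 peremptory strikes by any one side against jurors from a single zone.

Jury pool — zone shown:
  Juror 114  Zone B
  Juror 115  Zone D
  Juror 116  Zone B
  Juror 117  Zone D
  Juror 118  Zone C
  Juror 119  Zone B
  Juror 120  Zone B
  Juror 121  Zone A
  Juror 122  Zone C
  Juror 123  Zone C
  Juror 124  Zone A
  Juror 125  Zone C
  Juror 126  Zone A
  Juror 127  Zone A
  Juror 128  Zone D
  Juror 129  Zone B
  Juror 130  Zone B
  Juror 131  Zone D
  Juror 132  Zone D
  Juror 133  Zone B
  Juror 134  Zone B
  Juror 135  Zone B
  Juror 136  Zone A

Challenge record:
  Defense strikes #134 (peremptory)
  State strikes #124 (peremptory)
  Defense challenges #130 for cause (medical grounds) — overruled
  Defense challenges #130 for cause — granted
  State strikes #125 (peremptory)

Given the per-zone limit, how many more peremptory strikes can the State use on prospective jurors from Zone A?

1

State peremptories so far: #124, #125 — 2 of 6 used, 4 left overall.
Against Zone A: #124 — 1 used; per-zone cap 2 leaves 1.
Binding limit: min(4, 1) = 1.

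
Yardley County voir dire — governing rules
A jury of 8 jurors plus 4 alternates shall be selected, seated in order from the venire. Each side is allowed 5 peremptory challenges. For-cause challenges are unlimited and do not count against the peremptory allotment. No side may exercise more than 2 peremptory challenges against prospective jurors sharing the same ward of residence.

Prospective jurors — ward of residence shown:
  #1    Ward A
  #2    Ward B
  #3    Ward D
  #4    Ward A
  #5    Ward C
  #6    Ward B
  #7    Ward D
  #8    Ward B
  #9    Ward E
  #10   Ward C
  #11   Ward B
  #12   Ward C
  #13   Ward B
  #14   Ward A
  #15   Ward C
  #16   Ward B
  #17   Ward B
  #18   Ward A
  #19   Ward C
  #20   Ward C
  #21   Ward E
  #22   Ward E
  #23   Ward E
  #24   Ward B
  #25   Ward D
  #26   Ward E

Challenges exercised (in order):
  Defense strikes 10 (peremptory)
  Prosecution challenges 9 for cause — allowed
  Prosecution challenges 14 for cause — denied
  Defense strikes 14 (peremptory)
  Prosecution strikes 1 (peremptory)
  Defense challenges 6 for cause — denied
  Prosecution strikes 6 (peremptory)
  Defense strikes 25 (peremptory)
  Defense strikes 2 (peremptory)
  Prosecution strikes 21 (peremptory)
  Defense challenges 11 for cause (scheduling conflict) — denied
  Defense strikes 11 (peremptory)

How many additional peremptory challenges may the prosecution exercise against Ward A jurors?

Prosecution peremptories so far: #1, #6, #21 — 3 of 5 used, 2 left overall.
Against Ward A: #1 — 1 used; per-ward cap 2 leaves 1.
Binding limit: min(2, 1) = 1.

1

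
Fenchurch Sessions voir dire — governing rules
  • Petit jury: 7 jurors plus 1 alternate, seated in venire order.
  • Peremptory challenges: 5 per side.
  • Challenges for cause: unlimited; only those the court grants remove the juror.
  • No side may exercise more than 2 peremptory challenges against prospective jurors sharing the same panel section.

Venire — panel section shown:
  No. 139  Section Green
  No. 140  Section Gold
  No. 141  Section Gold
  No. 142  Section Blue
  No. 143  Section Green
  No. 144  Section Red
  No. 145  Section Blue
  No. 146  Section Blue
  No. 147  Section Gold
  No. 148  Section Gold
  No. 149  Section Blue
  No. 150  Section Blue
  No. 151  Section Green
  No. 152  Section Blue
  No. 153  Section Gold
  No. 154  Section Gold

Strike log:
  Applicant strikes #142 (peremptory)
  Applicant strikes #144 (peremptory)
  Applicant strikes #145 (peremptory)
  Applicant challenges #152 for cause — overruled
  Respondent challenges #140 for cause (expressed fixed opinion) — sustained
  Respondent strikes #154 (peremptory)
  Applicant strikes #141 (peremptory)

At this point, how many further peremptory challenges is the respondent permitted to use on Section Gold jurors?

Respondent peremptories so far: #154 — 1 of 5 used, 4 left overall.
Against Section Gold: #154 — 1 used; per-section cap 2 leaves 1.
Binding limit: min(4, 1) = 1.

1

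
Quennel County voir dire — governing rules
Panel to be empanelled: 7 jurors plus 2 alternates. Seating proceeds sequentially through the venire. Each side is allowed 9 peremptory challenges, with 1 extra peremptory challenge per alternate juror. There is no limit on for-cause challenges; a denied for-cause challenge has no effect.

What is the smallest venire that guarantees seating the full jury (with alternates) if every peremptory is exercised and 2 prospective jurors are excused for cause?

Seats to fill: 7 + 2 alternates = 9.
Peremptories: 9 + 1×2 = 11 per side × 2 sides = 22.
For-cause removals: 2.
Minimum venire: 9 + 22 + 2 = 33.

33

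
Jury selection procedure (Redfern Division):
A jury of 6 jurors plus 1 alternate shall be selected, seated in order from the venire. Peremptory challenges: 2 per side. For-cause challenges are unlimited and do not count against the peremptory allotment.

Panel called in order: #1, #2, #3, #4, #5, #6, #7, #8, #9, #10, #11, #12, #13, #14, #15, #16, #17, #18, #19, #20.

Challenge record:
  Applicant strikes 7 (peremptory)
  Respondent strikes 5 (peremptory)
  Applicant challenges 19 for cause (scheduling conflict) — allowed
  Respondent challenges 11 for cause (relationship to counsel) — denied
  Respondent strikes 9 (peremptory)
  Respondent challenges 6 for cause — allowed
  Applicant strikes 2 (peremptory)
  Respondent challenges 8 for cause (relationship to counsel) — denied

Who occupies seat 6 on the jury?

Removed: #2, #5, #6, #7, #9, #19. (#8, #11 stay — for-cause denied.)
Seating in order: seats 1–6 → #1, #3, #4, #8, #10, #11; alternates → #12.
So seat 6 is #11.

11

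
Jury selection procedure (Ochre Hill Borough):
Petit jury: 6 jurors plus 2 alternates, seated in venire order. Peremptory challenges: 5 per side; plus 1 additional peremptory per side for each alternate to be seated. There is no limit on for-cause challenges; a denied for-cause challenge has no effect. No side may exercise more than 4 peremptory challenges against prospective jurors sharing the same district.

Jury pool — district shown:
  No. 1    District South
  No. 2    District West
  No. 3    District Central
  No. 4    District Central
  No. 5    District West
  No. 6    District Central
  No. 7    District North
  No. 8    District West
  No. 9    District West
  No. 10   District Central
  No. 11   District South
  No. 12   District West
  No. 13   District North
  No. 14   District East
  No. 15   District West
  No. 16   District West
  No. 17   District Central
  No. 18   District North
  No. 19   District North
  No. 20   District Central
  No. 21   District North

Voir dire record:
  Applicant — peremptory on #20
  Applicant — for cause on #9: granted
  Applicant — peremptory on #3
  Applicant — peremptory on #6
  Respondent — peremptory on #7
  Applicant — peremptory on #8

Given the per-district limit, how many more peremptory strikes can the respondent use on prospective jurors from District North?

Respondent peremptories so far: #7 — 1 of 7 used, 6 left overall.
Against District North: #7 — 1 used; per-district cap 4 leaves 3.
Binding limit: min(6, 3) = 3.

3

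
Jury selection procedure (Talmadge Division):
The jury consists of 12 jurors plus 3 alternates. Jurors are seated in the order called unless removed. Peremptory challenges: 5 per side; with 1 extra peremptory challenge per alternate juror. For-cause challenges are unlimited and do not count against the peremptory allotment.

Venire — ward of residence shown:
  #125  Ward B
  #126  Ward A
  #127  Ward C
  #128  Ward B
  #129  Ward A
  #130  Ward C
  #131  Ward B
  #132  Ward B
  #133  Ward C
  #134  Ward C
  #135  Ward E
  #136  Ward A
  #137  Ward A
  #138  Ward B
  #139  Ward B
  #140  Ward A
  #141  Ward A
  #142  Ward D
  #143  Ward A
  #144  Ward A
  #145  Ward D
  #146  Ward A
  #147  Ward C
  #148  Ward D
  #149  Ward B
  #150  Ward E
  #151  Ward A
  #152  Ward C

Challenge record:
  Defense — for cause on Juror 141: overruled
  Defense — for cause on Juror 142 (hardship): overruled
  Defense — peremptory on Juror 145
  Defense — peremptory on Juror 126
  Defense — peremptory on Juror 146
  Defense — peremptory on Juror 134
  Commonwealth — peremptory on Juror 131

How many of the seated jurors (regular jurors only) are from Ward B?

Removed: #126, #131, #134, #145, #146.
Seated jurors 1–12: #125, #127, #128, #129, #130, #132, #133, #135, #136, #137, #138, #139 (alternates #140, #141, #142 not counted).
Of those, in Ward B: #125, #128, #132, #138, #139 → 5.

5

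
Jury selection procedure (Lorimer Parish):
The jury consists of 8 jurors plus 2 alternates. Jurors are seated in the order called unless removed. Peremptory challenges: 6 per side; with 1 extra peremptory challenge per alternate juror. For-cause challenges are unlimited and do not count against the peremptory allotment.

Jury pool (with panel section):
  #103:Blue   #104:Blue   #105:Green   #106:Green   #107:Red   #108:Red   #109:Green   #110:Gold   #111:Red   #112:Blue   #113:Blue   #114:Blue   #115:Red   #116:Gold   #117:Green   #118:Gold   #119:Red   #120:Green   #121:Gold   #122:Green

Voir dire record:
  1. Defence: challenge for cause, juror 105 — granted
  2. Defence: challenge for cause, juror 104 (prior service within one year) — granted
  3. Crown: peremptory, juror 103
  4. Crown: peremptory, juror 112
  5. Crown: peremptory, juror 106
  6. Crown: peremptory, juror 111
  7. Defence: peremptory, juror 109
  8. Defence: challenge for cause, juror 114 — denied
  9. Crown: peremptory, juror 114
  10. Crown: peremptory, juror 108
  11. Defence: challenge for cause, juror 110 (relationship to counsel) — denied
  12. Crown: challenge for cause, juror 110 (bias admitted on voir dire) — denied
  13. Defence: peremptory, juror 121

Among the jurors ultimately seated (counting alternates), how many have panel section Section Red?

Removed: #103, #104, #105, #106, #108, #109, #111, #112, #114, #121.
Seated (10 incl. alternates): #107, #110, #113, #115, #116, #117, #118, #119, #120, #122.
Of those, in Section Red: #107, #115, #119 → 3.

3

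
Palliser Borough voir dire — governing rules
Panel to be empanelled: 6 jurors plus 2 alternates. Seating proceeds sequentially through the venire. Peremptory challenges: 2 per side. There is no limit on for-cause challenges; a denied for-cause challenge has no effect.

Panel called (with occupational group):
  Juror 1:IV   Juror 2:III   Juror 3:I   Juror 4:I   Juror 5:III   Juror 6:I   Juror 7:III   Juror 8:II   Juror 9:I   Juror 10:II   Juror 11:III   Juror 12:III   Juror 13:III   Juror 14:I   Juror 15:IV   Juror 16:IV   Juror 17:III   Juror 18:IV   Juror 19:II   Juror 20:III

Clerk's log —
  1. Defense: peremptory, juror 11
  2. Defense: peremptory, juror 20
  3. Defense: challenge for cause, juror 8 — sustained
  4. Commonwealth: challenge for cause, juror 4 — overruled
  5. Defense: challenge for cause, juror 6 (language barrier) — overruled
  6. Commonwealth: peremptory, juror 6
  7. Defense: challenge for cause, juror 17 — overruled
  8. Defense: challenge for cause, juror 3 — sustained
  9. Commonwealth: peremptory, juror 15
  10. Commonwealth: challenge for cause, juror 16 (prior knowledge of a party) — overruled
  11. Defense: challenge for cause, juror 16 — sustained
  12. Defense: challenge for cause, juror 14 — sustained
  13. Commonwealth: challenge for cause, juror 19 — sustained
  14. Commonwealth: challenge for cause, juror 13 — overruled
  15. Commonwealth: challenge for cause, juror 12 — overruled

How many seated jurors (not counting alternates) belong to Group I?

2

Removed: #3, #6, #8, #11, #14, #15, #16, #19, #20.
Seated jurors 1–6: #1, #2, #4, #5, #7, #9 (alternates #10, #12 not counted).
Of those, in Group I: #4, #9 → 2.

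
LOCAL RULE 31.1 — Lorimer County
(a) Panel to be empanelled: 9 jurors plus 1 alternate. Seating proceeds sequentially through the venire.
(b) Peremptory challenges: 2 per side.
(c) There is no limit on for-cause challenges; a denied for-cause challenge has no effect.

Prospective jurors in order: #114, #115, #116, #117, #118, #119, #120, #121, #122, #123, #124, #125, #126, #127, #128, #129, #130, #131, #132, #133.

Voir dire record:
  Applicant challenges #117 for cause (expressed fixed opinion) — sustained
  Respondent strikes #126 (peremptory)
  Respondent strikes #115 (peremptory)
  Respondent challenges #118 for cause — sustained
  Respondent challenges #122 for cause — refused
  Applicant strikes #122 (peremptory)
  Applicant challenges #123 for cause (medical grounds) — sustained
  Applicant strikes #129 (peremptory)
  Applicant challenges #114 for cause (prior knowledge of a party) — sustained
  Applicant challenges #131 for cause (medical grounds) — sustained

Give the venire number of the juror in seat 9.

Removed: #114, #115, #117, #118, #122, #123, #126, #129, #131.
Seating in order: seats 1–9 → #116, #119, #120, #121, #124, #125, #127, #128, #130; alternates → #132.
So seat 9 is #130.

130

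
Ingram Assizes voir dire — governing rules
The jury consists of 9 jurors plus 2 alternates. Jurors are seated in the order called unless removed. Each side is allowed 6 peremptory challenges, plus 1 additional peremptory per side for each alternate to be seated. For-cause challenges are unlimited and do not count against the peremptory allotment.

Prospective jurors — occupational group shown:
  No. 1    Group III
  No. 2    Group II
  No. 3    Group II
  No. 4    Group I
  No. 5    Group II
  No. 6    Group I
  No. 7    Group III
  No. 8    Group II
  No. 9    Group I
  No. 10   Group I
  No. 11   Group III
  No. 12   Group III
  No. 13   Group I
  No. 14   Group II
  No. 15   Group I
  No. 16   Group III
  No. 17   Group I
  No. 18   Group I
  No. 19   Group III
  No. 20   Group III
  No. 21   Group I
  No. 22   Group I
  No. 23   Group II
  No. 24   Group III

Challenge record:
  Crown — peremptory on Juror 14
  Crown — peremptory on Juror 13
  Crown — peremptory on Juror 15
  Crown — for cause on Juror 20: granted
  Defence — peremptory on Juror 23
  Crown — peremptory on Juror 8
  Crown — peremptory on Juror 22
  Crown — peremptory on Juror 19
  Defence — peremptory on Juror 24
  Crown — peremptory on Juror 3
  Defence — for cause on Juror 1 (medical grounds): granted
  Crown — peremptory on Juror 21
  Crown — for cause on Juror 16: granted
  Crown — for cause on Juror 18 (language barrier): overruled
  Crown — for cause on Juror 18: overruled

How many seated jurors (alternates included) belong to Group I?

Removed: #1, #3, #8, #13, #14, #15, #16, #19, #20, #21, #22, #23, #24.
Seated (11 incl. alternates): #2, #4, #5, #6, #7, #9, #10, #11, #12, #17, #18.
Of those, in Group I: #4, #6, #9, #10, #17, #18 → 6.

6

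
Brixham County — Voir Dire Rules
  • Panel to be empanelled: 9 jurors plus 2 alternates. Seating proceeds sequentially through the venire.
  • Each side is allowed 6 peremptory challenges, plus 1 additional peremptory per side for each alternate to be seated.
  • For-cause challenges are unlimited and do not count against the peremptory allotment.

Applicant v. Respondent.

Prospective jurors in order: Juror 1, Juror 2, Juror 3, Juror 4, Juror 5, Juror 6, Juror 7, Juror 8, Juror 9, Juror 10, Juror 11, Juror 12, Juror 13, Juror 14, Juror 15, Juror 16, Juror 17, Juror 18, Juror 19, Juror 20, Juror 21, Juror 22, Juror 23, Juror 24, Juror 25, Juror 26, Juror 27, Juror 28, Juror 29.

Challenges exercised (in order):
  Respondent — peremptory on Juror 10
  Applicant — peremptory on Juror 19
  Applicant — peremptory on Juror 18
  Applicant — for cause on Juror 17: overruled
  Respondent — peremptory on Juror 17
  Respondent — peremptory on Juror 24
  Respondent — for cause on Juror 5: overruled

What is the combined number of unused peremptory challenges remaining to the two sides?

Applicant allotment: 6 base + 1 × 2 alternates = 8. Respondent allotment: 6 base + 1 × 2 alternates = 8.
Applicant peremptories used: #19, #18 — 2 (the for-cause on #17 doesn't count).
Respondent peremptories used: #10, #17, #24 — 3 (the for-cause on #5 doesn't count).
Remaining: (8 − 2) + (8 − 3) = 11.

11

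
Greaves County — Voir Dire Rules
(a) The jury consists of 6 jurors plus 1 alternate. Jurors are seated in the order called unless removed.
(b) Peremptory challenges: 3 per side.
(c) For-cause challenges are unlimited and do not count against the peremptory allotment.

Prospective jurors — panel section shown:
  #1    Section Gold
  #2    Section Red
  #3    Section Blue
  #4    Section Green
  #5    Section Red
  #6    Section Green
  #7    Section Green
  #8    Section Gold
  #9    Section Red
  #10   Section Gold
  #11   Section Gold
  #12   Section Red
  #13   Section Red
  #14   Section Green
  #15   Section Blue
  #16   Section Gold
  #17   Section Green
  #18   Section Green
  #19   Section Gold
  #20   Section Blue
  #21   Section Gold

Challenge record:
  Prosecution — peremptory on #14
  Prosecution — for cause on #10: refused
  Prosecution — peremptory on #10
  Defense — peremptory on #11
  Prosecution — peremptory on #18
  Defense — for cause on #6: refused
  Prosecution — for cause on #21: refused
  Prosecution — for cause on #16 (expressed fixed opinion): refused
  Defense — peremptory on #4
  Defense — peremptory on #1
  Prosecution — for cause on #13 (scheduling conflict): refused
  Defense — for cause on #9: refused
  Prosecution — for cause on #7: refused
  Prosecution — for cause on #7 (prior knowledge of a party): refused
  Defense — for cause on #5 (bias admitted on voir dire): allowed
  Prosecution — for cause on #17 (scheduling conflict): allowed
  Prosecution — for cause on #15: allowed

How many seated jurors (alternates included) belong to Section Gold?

Removed: #1, #4, #5, #10, #11, #14, #15, #17, #18.
Seated (7 incl. alternates): #2, #3, #6, #7, #8, #9, #12.
Of those, in Section Gold: #8 → 1.

1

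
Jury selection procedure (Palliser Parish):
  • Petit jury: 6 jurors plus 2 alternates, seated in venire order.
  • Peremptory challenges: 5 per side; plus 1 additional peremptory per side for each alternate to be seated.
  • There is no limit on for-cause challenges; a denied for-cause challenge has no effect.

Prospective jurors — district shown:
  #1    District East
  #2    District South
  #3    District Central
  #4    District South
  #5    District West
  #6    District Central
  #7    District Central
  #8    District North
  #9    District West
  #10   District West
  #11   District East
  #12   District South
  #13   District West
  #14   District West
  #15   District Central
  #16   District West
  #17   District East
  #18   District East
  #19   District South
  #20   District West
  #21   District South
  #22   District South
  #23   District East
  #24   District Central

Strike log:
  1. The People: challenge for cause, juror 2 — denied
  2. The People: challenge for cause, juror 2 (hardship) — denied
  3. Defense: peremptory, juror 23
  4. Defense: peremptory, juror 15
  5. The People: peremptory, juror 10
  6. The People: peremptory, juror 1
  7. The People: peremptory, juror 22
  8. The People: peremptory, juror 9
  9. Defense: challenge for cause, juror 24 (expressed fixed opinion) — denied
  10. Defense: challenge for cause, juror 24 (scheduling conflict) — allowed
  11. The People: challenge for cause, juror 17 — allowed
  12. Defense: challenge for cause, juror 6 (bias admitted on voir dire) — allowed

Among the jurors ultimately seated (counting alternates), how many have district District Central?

2

Removed: #1, #6, #9, #10, #15, #17, #22, #23, #24.
Seated (8 incl. alternates): #2, #3, #4, #5, #7, #8, #11, #12.
Of those, in District Central: #3, #7 → 2.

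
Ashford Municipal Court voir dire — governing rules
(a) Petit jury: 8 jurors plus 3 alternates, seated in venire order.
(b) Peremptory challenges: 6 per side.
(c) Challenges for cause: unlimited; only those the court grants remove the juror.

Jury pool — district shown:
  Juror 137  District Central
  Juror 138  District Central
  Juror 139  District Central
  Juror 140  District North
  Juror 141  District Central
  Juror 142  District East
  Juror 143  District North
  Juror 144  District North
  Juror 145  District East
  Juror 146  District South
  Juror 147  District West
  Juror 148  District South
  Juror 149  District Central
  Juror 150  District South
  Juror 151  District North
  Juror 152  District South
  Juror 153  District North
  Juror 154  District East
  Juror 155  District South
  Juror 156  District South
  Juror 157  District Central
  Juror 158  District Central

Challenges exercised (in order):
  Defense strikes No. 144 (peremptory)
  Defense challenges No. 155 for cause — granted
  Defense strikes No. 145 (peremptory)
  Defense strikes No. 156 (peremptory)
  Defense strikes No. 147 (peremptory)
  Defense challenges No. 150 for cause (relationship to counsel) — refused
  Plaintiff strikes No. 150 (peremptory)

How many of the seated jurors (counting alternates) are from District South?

2

Removed: #144, #145, #147, #150, #155, #156.
Seated (11 incl. alternates): #137, #138, #139, #140, #141, #142, #143, #146, #148, #149, #151.
Of those, in District South: #146, #148 → 2.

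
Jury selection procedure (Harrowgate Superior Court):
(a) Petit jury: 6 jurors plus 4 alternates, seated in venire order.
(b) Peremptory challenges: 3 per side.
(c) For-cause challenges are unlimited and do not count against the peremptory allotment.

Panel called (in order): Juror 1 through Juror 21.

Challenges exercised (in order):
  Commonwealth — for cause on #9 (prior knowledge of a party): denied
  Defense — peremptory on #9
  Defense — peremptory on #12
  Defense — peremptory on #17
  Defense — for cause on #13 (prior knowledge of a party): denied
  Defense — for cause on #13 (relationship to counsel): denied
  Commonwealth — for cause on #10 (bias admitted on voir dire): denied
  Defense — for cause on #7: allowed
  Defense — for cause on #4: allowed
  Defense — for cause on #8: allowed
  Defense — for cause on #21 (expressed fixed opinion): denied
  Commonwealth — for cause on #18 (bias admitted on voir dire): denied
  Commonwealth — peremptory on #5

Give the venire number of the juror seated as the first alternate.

Removed: #4, #5, #7, #8, #9, #12, #17. (#10, #13, #18, #21 stay — for-cause denied.)
Seating in order: seats 1–6 → #1, #2, #3, #6, #10, #11; alternates → #13, #14, #15, #16.
So alternate 1 is #13.

13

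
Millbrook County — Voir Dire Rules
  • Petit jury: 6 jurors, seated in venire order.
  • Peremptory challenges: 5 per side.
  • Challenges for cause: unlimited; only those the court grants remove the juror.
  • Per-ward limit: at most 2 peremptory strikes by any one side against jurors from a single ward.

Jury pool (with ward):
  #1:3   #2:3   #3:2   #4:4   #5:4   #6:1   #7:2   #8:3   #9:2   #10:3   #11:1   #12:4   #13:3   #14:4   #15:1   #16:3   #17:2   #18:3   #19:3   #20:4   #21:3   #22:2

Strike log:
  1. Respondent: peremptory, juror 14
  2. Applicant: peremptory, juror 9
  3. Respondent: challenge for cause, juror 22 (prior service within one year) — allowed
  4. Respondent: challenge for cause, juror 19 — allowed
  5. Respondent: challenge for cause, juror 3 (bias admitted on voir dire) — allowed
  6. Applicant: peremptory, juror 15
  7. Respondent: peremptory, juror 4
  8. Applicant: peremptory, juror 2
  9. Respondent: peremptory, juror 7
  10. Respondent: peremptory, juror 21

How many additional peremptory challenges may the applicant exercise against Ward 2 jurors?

1

Applicant peremptories so far: #9, #15, #2 — 3 of 5 used, 2 left overall.
Against Ward 2: #9 — 1 used; per-ward cap 2 leaves 1.
Binding limit: min(2, 1) = 1.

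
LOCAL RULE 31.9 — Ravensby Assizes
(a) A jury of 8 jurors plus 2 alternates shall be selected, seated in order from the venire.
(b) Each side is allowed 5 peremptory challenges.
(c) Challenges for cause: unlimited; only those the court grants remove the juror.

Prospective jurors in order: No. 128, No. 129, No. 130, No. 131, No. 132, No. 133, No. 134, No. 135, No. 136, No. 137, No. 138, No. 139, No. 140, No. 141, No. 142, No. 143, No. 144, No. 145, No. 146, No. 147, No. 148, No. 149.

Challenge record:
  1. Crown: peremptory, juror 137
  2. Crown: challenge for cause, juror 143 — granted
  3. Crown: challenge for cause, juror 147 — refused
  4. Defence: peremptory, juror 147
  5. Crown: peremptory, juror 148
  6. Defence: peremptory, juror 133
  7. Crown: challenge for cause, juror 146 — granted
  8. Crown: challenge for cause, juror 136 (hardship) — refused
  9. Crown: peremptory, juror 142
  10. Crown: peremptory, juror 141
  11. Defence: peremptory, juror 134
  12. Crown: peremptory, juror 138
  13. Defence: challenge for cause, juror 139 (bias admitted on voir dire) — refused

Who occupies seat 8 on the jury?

Removed: #133, #134, #137, #138, #141, #142, #143, #146, #147, #148. (#136, #139 stay — for-cause denied.)
Seating in order: seats 1–8 → #128, #129, #130, #131, #132, #135, #136, #139; alternates → #140, #144.
So seat 8 is #139.

139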